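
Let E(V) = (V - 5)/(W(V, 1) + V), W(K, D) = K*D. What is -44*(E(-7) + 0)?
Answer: -264/7 ≈ -37.714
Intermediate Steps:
W(K, D) = D*K
E(V) = (-5 + V)/(2*V) (E(V) = (V - 5)/(1*V + V) = (-5 + V)/(V + V) = (-5 + V)/((2*V)) = (-5 + V)*(1/(2*V)) = (-5 + V)/(2*V))
-44*(E(-7) + 0) = -44*((1/2)*(-5 - 7)/(-7) + 0) = -44*((1/2)*(-1/7)*(-12) + 0) = -44*(6/7 + 0) = -44*6/7 = -264/7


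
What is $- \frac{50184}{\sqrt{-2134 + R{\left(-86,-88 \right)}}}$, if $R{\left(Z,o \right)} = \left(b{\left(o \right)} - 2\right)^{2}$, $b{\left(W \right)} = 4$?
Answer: $\frac{8364 i \sqrt{2130}}{355} \approx 1087.4 i$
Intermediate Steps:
$R{\left(Z,o \right)} = 4$ ($R{\left(Z,o \right)} = \left(4 - 2\right)^{2} = 2^{2} = 4$)
$- \frac{50184}{\sqrt{-2134 + R{\left(-86,-88 \right)}}} = - \frac{50184}{\sqrt{-2134 + 4}} = - \frac{50184}{\sqrt{-2130}} = - \frac{50184}{i \sqrt{2130}} = - 50184 \left(- \frac{i \sqrt{2130}}{2130}\right) = \frac{8364 i \sqrt{2130}}{355}$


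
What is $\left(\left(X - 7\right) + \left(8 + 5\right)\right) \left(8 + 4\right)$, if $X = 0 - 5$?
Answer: $12$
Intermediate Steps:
$X = -5$ ($X = 0 - 5 = -5$)
$\left(\left(X - 7\right) + \left(8 + 5\right)\right) \left(8 + 4\right) = \left(\left(-5 - 7\right) + \left(8 + 5\right)\right) \left(8 + 4\right) = \left(\left(-5 - 7\right) + 13\right) 12 = \left(-12 + 13\right) 12 = 1 \cdot 12 = 12$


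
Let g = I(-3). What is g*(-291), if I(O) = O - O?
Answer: 0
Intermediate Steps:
I(O) = 0
g = 0
g*(-291) = 0*(-291) = 0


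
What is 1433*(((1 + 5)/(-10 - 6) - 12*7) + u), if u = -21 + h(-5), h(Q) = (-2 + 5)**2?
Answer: -1104843/8 ≈ -1.3811e+5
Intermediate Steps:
h(Q) = 9 (h(Q) = 3**2 = 9)
u = -12 (u = -21 + 9 = -12)
1433*(((1 + 5)/(-10 - 6) - 12*7) + u) = 1433*(((1 + 5)/(-10 - 6) - 12*7) - 12) = 1433*((6/(-16) - 84) - 12) = 1433*((6*(-1/16) - 84) - 12) = 1433*((-3/8 - 84) - 12) = 1433*(-675/8 - 12) = 1433*(-771/8) = -1104843/8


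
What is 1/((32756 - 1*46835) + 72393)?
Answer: 1/58314 ≈ 1.7149e-5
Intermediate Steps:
1/((32756 - 1*46835) + 72393) = 1/((32756 - 46835) + 72393) = 1/(-14079 + 72393) = 1/58314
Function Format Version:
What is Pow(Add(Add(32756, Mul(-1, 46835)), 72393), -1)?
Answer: Rational(1, 58314) ≈ 1.7149e-5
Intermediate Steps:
Pow(Add(Add(32756, Mul(-1, 46835)), 72393), -1) = Pow(Add(Add(32756, -46835), 72393), -1) = Pow(Add(-14079, 72393), -1) = Pow(58314, -1) = Rational(1, 58314)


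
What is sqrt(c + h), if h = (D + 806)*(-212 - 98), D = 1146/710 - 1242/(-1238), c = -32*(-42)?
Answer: 2*I*sqrt(120394862839778)/43949 ≈ 499.33*I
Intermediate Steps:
c = 1344
D = 575142/219745 (D = 1146*(1/710) - 1242*(-1/1238) = 573/355 + 621/619 = 575142/219745 ≈ 2.6173)
h = -11016755944/43949 (h = (575142/219745 + 806)*(-212 - 98) = (177689612/219745)*(-310) = -11016755944/43949 ≈ -2.5067e+5)
sqrt(c + h) = sqrt(1344 - 11016755944/43949) = sqrt(-10957688488/43949) = 2*I*sqrt(120394862839778)/43949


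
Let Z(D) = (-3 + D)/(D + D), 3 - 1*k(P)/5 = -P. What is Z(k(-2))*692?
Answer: 692/5 ≈ 138.40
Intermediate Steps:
k(P) = 15 + 5*P (k(P) = 15 - (-5)*P = 15 + 5*P)
Z(D) = (-3 + D)/(2*D) (Z(D) = (-3 + D)/((2*D)) = (-3 + D)*(1/(2*D)) = (-3 + D)/(2*D))
Z(k(-2))*692 = ((-3 + (15 + 5*(-2)))/(2*(15 + 5*(-2))))*692 = ((-3 + (15 - 10))/(2*(15 - 10)))*692 = ((1/2)*(-3 + 5)/5)*692 = ((1/2)*(1/5)*2)*692 = (1/5)*692 = 692/5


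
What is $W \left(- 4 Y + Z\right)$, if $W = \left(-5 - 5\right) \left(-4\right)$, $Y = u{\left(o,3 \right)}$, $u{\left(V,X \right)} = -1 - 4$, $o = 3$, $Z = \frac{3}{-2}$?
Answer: $740$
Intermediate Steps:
$Z = - \frac{3}{2}$ ($Z = 3 \left(- \frac{1}{2}\right) = - \frac{3}{2} \approx -1.5$)
$u{\left(V,X \right)} = -5$ ($u{\left(V,X \right)} = -1 - 4 = -5$)
$Y = -5$
$W = 40$ ($W = \left(-10\right) \left(-4\right) = 40$)
$W \left(- 4 Y + Z\right) = 40 \left(\left(-4\right) \left(-5\right) - \frac{3}{2}\right) = 40 \left(20 - \frac{3}{2}\right) = 40 \cdot \frac{37}{2} = 740$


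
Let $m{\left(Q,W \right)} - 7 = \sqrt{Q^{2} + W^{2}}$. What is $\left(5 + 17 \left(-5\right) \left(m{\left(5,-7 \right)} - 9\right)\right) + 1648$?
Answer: $1823 - 85 \sqrt{74} \approx 1091.8$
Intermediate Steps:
$m{\left(Q,W \right)} = 7 + \sqrt{Q^{2} + W^{2}}$
$\left(5 + 17 \left(-5\right) \left(m{\left(5,-7 \right)} - 9\right)\right) + 1648 = \left(5 + 17 \left(-5\right) \left(\left(7 + \sqrt{5^{2} + \left(-7\right)^{2}}\right) - 9\right)\right) + 1648 = \left(5 - 85 \left(\left(7 + \sqrt{25 + 49}\right) - 9\right)\right) + 1648 = \left(5 - 85 \left(\left(7 + \sqrt{74}\right) - 9\right)\right) + 1648 = \left(5 - 85 \left(-2 + \sqrt{74}\right)\right) + 1648 = \left(5 + \left(170 - 85 \sqrt{74}\right)\right) + 1648 = \left(175 - 85 \sqrt{74}\right) + 1648 = 1823 - 85 \sqrt{74}$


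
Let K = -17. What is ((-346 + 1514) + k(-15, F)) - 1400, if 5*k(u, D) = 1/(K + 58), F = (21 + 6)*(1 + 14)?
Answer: -47559/205 ≈ -232.00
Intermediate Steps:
F = 405 (F = 27*15 = 405)
k(u, D) = 1/205 (k(u, D) = 1/(5*(-17 + 58)) = (1/5)/41 = (1/5)*(1/41) = 1/205)
((-346 + 1514) + k(-15, F)) - 1400 = ((-346 + 1514) + 1/205) - 1400 = (1168 + 1/205) - 1400 = 239441/205 - 1400 = -47559/205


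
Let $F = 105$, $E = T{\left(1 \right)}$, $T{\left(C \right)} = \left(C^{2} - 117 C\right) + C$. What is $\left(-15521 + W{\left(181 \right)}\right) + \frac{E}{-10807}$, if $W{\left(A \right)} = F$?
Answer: $- \frac{166600597}{10807} \approx -15416.0$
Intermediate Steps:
$T{\left(C \right)} = C^{2} - 116 C$
$E = -115$ ($E = 1 \left(-116 + 1\right) = 1 \left(-115\right) = -115$)
$W{\left(A \right)} = 105$
$\left(-15521 + W{\left(181 \right)}\right) + \frac{E}{-10807} = \left(-15521 + 105\right) - \frac{115}{-10807} = -15416 - - \frac{115}{10807} = -15416 + \frac{115}{10807} = - \frac{166600597}{10807}$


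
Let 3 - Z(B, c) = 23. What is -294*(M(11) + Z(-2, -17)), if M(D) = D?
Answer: 2646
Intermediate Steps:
Z(B, c) = -20 (Z(B, c) = 3 - 1*23 = 3 - 23 = -20)
-294*(M(11) + Z(-2, -17)) = -294*(11 - 20) = -294*(-9) = 2646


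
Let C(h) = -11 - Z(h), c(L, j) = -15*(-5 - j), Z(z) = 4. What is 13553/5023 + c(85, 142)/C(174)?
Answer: -724828/5023 ≈ -144.30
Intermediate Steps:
c(L, j) = 75 + 15*j
C(h) = -15 (C(h) = -11 - 1*4 = -11 - 4 = -15)
13553/5023 + c(85, 142)/C(174) = 13553/5023 + (75 + 15*142)/(-15) = 13553*(1/5023) + (75 + 2130)*(-1/15) = 13553/5023 + 2205*(-1/15) = 13553/5023 - 147 = -724828/5023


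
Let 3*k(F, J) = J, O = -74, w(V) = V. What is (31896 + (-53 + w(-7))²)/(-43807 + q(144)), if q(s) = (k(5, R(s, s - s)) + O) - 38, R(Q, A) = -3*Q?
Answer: -35496/44063 ≈ -0.80557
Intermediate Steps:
k(F, J) = J/3
q(s) = -112 - s (q(s) = ((-3*s)/3 - 74) - 38 = (-s - 74) - 38 = (-74 - s) - 38 = -112 - s)
(31896 + (-53 + w(-7))²)/(-43807 + q(144)) = (31896 + (-53 - 7)²)/(-43807 + (-112 - 1*144)) = (31896 + (-60)²)/(-43807 + (-112 - 144)) = (31896 + 3600)/(-43807 - 256) = 35496/(-44063) = 35496*(-1/44063) = -35496/44063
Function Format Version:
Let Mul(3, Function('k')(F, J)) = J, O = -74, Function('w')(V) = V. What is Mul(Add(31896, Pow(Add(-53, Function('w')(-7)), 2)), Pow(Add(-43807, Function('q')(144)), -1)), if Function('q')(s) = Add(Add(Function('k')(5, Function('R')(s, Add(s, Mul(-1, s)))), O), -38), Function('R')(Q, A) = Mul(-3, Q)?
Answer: Rational(-35496, 44063) ≈ -0.80557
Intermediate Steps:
Function('k')(F, J) = Mul(Rational(1, 3), J)
Function('q')(s) = Add(-112, Mul(-1, s)) (Function('q')(s) = Add(Add(Mul(Rational(1, 3), Mul(-3, s)), -74), -38) = Add(Add(Mul(-1, s), -74), -38) = Add(Add(-74, Mul(-1, s)), -38) = Add(-112, Mul(-1, s)))
Mul(Add(31896, Pow(Add(-53, Function('w')(-7)), 2)), Pow(Add(-43807, Function('q')(144)), -1)) = Mul(Add(31896, Pow(Add(-53, -7), 2)), Pow(Add(-43807, Add(-112, Mul(-1, 144))), -1)) = Mul(Add(31896, Pow(-60, 2)), Pow(Add(-43807, Add(-112, -144)), -1)) = Mul(Add(31896, 3600), Pow(Add(-43807, -256), -1)) = Mul(35496, Pow(-44063, -1)) = Mul(35496, Rational(-1, 44063)) = Rational(-35496, 44063)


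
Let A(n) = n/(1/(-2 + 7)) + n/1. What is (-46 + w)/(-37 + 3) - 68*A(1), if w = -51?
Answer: -13775/34 ≈ -405.15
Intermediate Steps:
A(n) = 6*n (A(n) = n/(1/5) + n*1 = n/(⅕) + n = n*5 + n = 5*n + n = 6*n)
(-46 + w)/(-37 + 3) - 68*A(1) = (-46 - 51)/(-37 + 3) - 408 = -97/(-34) - 68*6 = -97*(-1/34) - 408 = 97/34 - 408 = -13775/34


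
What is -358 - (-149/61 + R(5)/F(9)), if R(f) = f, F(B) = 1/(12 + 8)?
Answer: -27789/61 ≈ -455.56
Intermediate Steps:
F(B) = 1/20
-358 - (-149/61 + R(5)/F(9)) = -358 - (-149/61 + 5/(1/20)) = -358 - (-149*1/61 + 5*20) = -358 - (-149/61 + 100) = -358 - 1*5951/61 = -358 - 5951/61 = -27789/61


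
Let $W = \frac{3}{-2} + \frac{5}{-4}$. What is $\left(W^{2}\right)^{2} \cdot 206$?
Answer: $\frac{1508023}{128} \approx 11781.0$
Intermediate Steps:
$W = - \frac{11}{4}$ ($W = 3 \left(- \frac{1}{2}\right) + 5 \left(- \frac{1}{4}\right) = - \frac{3}{2} - \frac{5}{4} = - \frac{11}{4} \approx -2.75$)
$\left(W^{2}\right)^{2} \cdot 206 = \left(\left(- \frac{11}{4}\right)^{2}\right)^{2} \cdot 206 = \left(\frac{121}{16}\right)^{2} \cdot 206 = \frac{14641}{256} \cdot 206 = \frac{1508023}{128}$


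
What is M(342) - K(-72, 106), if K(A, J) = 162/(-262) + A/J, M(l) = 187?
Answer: 1307350/6943 ≈ 188.30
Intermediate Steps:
K(A, J) = -81/131 + A/J (K(A, J) = 162*(-1/262) + A/J = -81/131 + A/J)
M(342) - K(-72, 106) = 187 - (-81/131 - 72/106) = 187 - (-81/131 - 72*1/106) = 187 - (-81/131 - 36/53) = 187 - 1*(-9009/6943) = 187 + 9009/6943 = 1307350/6943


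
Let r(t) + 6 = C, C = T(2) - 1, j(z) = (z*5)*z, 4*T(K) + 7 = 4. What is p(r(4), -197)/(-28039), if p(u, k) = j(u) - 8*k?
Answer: -30021/448624 ≈ -0.066918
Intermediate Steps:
T(K) = -¾ (T(K) = -7/4 + (¼)*4 = -7/4 + 1 = -¾)
j(z) = 5*z² (j(z) = (5*z)*z = 5*z²)
C = -7/4 (C = -¾ - 1 = -7/4 ≈ -1.7500)
r(t) = -31/4 (r(t) = -6 - 7/4 = -31/4)
p(u, k) = -8*k + 5*u² (p(u, k) = 5*u² - 8*k = -8*k + 5*u²)
p(r(4), -197)/(-28039) = (-8*(-197) + 5*(-31/4)²)/(-28039) = (1576 + 5*(961/16))*(-1/28039) = (1576 + 4805/16)*(-1/28039) = (30021/16)*(-1/28039) = -30021/448624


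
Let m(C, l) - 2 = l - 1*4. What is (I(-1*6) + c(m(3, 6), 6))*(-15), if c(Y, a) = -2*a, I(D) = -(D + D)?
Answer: 0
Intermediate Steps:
m(C, l) = -2 + l (m(C, l) = 2 + (l - 1*4) = 2 + (l - 4) = 2 + (-4 + l) = -2 + l)
I(D) = -2*D
(I(-1*6) + c(m(3, 6), 6))*(-15) = (-(-2)*6 - 2*6)*(-15) = (-2*(-6) - 12)*(-15) = (12 - 12)*(-15) = 0*(-15) = 0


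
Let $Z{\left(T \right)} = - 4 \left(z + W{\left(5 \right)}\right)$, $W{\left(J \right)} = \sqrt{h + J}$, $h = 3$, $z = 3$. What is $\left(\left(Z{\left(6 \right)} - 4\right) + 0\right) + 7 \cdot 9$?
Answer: $47 - 8 \sqrt{2} \approx 35.686$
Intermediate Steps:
$W{\left(J \right)} = \sqrt{3 + J}$
$Z{\left(T \right)} = -12 - 8 \sqrt{2}$ ($Z{\left(T \right)} = - 4 \left(3 + \sqrt{3 + 5}\right) = - 4 \left(3 + \sqrt{8}\right) = - 4 \left(3 + 2 \sqrt{2}\right) = -12 - 8 \sqrt{2}$)
$\left(\left(Z{\left(6 \right)} - 4\right) + 0\right) + 7 \cdot 9 = \left(\left(\left(-12 - 8 \sqrt{2}\right) - 4\right) + 0\right) + 7 \cdot 9 = \left(\left(-16 - 8 \sqrt{2}\right) + 0\right) + 63 = \left(-16 - 8 \sqrt{2}\right) + 63 = 47 - 8 \sqrt{2}$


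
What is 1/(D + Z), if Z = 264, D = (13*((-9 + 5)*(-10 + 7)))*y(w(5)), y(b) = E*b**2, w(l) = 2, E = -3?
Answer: -1/1608 ≈ -0.00062189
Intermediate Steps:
y(b) = -3*b**2
D = -1872 (D = (13*((-9 + 5)*(-10 + 7)))*(-3*2**2) = (13*(-4*(-3)))*(-3*4) = (13*12)*(-12) = 156*(-12) = -1872)
1/(D + Z) = 1/(-1872 + 264) = 1/(-1608) = -1/1608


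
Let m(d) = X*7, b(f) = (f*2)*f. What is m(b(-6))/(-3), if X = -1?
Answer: 7/3 ≈ 2.3333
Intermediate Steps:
b(f) = 2*f**2 (b(f) = (2*f)*f = 2*f**2)
m(d) = -7 (m(d) = -1*7 = -7)
m(b(-6))/(-3) = -7/(-3) = -7*(-1/3) = 7/3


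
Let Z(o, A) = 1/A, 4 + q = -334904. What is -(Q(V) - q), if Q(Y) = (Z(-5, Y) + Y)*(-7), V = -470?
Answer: -158953067/470 ≈ -3.3820e+5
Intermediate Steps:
q = -334908 (q = -4 - 334904 = -334908)
Q(Y) = -7*Y - 7/Y (Q(Y) = (1/Y + Y)*(-7) = (Y + 1/Y)*(-7) = -7*Y - 7/Y)
-(Q(V) - q) = -((-7*(-470) - 7/(-470)) - 1*(-334908)) = -((3290 - 7*(-1/470)) + 334908) = -((3290 + 7/470) + 334908) = -(1546307/470 + 334908) = -1*158953067/470 = -158953067/470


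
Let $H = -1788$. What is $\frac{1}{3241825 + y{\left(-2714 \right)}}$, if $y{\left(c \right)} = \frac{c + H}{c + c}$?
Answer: $\frac{2714}{8798315301} \approx 3.0847 \cdot 10^{-7}$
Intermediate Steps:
$y{\left(c \right)} = \frac{-1788 + c}{2 c}$ ($y{\left(c \right)} = \frac{c - 1788}{c + c} = \frac{-1788 + c}{2 c}$)
$\frac{1}{3241825 + y{\left(-2714 \right)}} = \frac{1}{3241825 + \frac{-1788 - 2714}{2 \left(-2714\right)}} = \frac{1}{3241825 + \frac{1}{2} \left(- \frac{1}{2714}\right) \left(-4502\right)} = \frac{1}{3241825 + \frac{2251}{2714}} = \frac{1}{\frac{8798315301}{2714}} = \frac{2714}{8798315301}$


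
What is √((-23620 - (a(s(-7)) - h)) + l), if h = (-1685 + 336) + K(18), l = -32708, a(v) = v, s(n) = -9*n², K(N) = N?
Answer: I*√57218 ≈ 239.2*I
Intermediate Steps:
h = -1331 (h = (-1685 + 336) + 18 = -1349 + 18 = -1331)
√((-23620 - (a(s(-7)) - h)) + l) = √((-23620 - (-9*(-7)² - 1*(-1331))) - 32708) = √((-23620 - (-9*49 + 1331)) - 32708) = √((-23620 - (-441 + 1331)) - 32708) = √((-23620 - 1*890) - 32708) = √((-23620 - 890) - 32708) = √(-24510 - 32708) = √(-57218) = I*√57218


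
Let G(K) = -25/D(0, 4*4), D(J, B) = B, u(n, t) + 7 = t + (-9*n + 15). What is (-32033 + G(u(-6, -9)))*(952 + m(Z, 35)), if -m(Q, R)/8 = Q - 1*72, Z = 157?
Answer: -8713401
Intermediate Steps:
u(n, t) = 8 + t - 9*n (u(n, t) = -7 + (t + (-9*n + 15)) = -7 + (t + (15 - 9*n)) = -7 + (15 + t - 9*n) = 8 + t - 9*n)
m(Q, R) = 576 - 8*Q (m(Q, R) = -8*(Q - 1*72) = -8*(Q - 72) = -8*(-72 + Q) = 576 - 8*Q)
G(K) = -25/16 (G(K) = -25/(4*4) = -25/16)
(-32033 + G(u(-6, -9)))*(952 + m(Z, 35)) = (-32033 - 25/16)*(952 + (576 - 8*157)) = -512553*(952 + (576 - 1256))/16 = -512553*(952 - 680)/16 = -512553/16*272 = -8713401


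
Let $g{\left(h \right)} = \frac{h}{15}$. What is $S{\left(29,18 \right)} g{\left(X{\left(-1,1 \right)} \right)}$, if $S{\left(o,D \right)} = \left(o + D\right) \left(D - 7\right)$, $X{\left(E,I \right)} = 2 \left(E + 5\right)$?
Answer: $\frac{4136}{15} \approx 275.73$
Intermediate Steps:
$X{\left(E,I \right)} = 10 + 2 E$ ($X{\left(E,I \right)} = 2 \left(5 + E\right) = 10 + 2 E$)
$S{\left(o,D \right)} = \left(-7 + D\right) \left(D + o\right)$ ($S{\left(o,D \right)} = \left(D + o\right) \left(-7 + D\right) = \left(-7 + D\right) \left(D + o\right)$)
$g{\left(h \right)} = \frac{h}{15}$ ($g{\left(h \right)} = h \frac{1}{15} = \frac{h}{15}$)
$S{\left(29,18 \right)} g{\left(X{\left(-1,1 \right)} \right)} = \left(18^{2} - 126 - 203 + 18 \cdot 29\right) \frac{10 + 2 \left(-1\right)}{15} = \left(324 - 126 - 203 + 522\right) \frac{10 - 2}{15} = 517 \cdot \frac{1}{15} \cdot 8 = 517 \cdot \frac{8}{15} = \frac{4136}{15}$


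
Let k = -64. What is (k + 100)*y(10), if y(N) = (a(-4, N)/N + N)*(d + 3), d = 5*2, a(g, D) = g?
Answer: 22464/5 ≈ 4492.8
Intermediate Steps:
d = 10
y(N) = -52/N + 13*N (y(N) = (-4/N + N)*(10 + 3) = (N - 4/N)*13 = -52/N + 13*N)
(k + 100)*y(10) = (-64 + 100)*(-52/10 + 13*10) = 36*(-52*⅒ + 130) = 36*(-26/5 + 130) = 36*(624/5) = 22464/5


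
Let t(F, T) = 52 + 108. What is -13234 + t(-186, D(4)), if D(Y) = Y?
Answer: -13074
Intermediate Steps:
t(F, T) = 160
-13234 + t(-186, D(4)) = -13234 + 160 = -13074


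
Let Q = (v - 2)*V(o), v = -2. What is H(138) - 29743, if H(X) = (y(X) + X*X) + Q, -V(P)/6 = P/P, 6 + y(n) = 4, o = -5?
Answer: -10677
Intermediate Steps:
y(n) = -2 (y(n) = -6 + 4 = -2)
V(P) = -6 (V(P) = -6*P/P = -6*1 = -6)
Q = 24 (Q = (-2 - 2)*(-6) = -4*(-6) = 24)
H(X) = 22 + X² (H(X) = (-2 + X*X) + 24 = (-2 + X²) + 24 = 22 + X²)
H(138) - 29743 = (22 + 138²) - 29743 = (22 + 19044) - 29743 = 19066 - 29743 = -10677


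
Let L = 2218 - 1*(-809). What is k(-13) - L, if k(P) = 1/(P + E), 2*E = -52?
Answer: -118054/39 ≈ -3027.0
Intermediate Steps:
E = -26 (E = (½)*(-52) = -26)
k(P) = 1/(-26 + P) (k(P) = 1/(P - 26) = 1/(-26 + P))
L = 3027 (L = 2218 + 809 = 3027)
k(-13) - L = 1/(-26 - 13) - 1*3027 = 1/(-39) - 3027 = -1/39 - 3027 = -118054/39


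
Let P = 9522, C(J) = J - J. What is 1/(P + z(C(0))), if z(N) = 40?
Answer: 1/9562 ≈ 0.00010458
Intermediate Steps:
C(J) = 0
1/(P + z(C(0))) = 1/(9522 + 40) = 1/9562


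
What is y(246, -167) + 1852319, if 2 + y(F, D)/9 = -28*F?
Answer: 1790309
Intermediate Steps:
y(F, D) = -18 - 252*F (y(F, D) = -18 + 9*(-28*F) = -18 - 252*F)
y(246, -167) + 1852319 = (-18 - 252*246) + 1852319 = (-18 - 61992) + 1852319 = -62010 + 1852319 = 1790309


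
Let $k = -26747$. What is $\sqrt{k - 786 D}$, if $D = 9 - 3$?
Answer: $i \sqrt{31463} \approx 177.38 i$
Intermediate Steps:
$D = 6$ ($D = 9 - 3 = 6$)
$\sqrt{k - 786 D} = \sqrt{-26747 - 4716} = \sqrt{-31463} = i \sqrt{31463}$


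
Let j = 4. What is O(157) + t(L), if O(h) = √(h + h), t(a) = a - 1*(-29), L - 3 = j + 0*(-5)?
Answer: 36 + √314 ≈ 53.720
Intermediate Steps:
L = 7 (L = 3 + (4 + 0*(-5)) = 3 + (4 + 0) = 3 + 4 = 7)
t(a) = 29 + a (t(a) = a + 29 = 29 + a)
O(h) = √2*√h (O(h) = √(2*h) = √2*√h)
O(157) + t(L) = √2*√157 + (29 + 7) = √314 + 36 = 36 + √314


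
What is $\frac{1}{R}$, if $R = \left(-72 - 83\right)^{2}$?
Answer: $\frac{1}{24025} \approx 4.1623 \cdot 10^{-5}$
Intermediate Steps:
$R = 24025$ ($R = \left(-155\right)^{2} = 24025$)
$\frac{1}{R} = \frac{1}{24025}$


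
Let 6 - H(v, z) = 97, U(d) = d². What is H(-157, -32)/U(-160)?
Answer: -91/25600 ≈ -0.0035547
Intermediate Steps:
H(v, z) = -91 (H(v, z) = 6 - 1*97 = 6 - 97 = -91)
H(-157, -32)/U(-160) = -91/((-160)²) = -91/25600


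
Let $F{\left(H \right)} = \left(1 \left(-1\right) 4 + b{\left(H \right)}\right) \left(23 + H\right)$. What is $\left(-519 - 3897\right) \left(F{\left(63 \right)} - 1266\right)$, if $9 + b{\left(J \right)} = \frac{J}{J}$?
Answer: $10147968$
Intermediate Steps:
$b{\left(J \right)} = -8$ ($b{\left(J \right)} = -9 + \frac{J}{J} = -9 + 1 = -8$)
$F{\left(H \right)} = -276 - 12 H$ ($F{\left(H \right)} = \left(1 \left(-1\right) 4 - 8\right) \left(23 + H\right) = \left(\left(-1\right) 4 - 8\right) \left(23 + H\right) = \left(-4 - 8\right) \left(23 + H\right) = - 12 \left(23 + H\right) = -276 - 12 H$)
$\left(-519 - 3897\right) \left(F{\left(63 \right)} - 1266\right) = \left(-519 - 3897\right) \left(\left(-276 - 756\right) - 1266\right) = - 4416 \left(\left(-276 - 756\right) - 1266\right) = - 4416 \left(-1032 - 1266\right) = \left(-4416\right) \left(-2298\right) = 10147968$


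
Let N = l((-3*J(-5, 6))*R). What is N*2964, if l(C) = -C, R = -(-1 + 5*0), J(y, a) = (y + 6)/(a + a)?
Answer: 741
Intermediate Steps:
J(y, a) = (6 + y)/(2*a) (J(y, a) = (6 + y)/((2*a)) = (6 + y)*(1/(2*a)) = (6 + y)/(2*a))
R = 1 (R = -(-1 + 0) = -1*(-1) = 1)
N = 1/4 (N = -(-3*(6 - 5)/(2*6)) = -(-3/(2*6)) = -(-3*1/12) = -(-1)/4 = -1*(-1/4) = 1/4 ≈ 0.25000)
N*2964 = (1/4)*2964 = 741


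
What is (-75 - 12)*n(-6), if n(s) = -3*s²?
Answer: 9396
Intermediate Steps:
(-75 - 12)*n(-6) = (-75 - 12)*(-3*(-6)²) = -(-261)*36 = -87*(-108) = 9396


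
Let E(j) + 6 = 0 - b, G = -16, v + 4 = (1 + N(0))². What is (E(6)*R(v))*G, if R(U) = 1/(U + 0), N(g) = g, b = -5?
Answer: -16/3 ≈ -5.3333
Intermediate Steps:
v = -3 (v = -4 + (1 + 0)² = -4 + 1² = -4 + 1 = -3)
R(U) = 1/U
E(j) = -1 (E(j) = -6 + (0 - 1*(-5)) = -6 + (0 + 5) = -6 + 5 = -1)
(E(6)*R(v))*G = -1/(-3)*(-16) = -1*(-⅓)*(-16) = (⅓)*(-16) = -16/3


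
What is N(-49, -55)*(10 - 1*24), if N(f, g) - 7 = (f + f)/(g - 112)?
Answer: -17738/167 ≈ -106.22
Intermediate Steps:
N(f, g) = 7 + 2*f/(-112 + g) (N(f, g) = 7 + (f + f)/(g - 112) = 7 + (2*f)/(-112 + g) = 7 + 2*f/(-112 + g))
N(-49, -55)*(10 - 1*24) = ((-784 + 2*(-49) + 7*(-55))/(-112 - 55))*(10 - 1*24) = ((-784 - 98 - 385)/(-167))*(10 - 24) = -1/167*(-1267)*(-14) = (1267/167)*(-14) = -17738/167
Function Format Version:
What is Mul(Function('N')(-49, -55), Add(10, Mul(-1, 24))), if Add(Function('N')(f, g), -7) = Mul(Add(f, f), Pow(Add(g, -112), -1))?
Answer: Rational(-17738, 167) ≈ -106.22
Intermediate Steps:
Function('N')(f, g) = Add(7, Mul(2, f, Pow(Add(-112, g), -1))) (Function('N')(f, g) = Add(7, Mul(Add(f, f), Pow(Add(g, -112), -1))) = Add(7, Mul(Mul(2, f), Pow(Add(-112, g), -1))) = Add(7, Mul(2, f, Pow(Add(-112, g), -1))))
Mul(Function('N')(-49, -55), Add(10, Mul(-1, 24))) = Mul(Mul(Pow(Add(-112, -55), -1), Add(-784, Mul(2, -49), Mul(7, -55))), Add(10, Mul(-1, 24))) = Mul(Mul(Pow(-167, -1), Add(-784, -98, -385)), Add(10, -24)) = Mul(Mul(Rational(-1, 167), -1267), -14) = Mul(Rational(1267, 167), -14) = Rational(-17738, 167)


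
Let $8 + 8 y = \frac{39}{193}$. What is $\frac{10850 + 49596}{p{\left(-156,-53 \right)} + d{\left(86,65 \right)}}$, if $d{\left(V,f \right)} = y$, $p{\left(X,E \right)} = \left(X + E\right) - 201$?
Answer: $- \frac{93328624}{634545} \approx -147.08$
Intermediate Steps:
$p{\left(X,E \right)} = -201 + E + X$ ($p{\left(X,E \right)} = \left(E + X\right) - 201 = -201 + E + X$)
$y = - \frac{1505}{1544}$ ($y = -1 + \frac{39 \cdot \frac{1}{193}}{8} = -1 + \frac{1}{8} \cdot \frac{39}{193} = -1 + \frac{39}{1544} = - \frac{1505}{1544} \approx -0.97474$)
$d{\left(V,f \right)} = - \frac{1505}{1544}$
$\frac{10850 + 49596}{p{\left(-156,-53 \right)} + d{\left(86,65 \right)}} = \frac{10850 + 49596}{\left(-201 - 53 - 156\right) - \frac{1505}{1544}} = \frac{60446}{-410 - \frac{1505}{1544}} = \frac{60446}{- \frac{634545}{1544}} = 60446 \left(- \frac{1544}{634545}\right) = - \frac{93328624}{634545}$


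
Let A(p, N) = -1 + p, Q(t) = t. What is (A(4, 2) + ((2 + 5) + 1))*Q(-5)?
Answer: -55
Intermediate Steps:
(A(4, 2) + ((2 + 5) + 1))*Q(-5) = ((-1 + 4) + ((2 + 5) + 1))*(-5) = (3 + (7 + 1))*(-5) = (3 + 8)*(-5) = 11*(-5) = -55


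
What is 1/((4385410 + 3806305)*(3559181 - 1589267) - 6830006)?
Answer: 1/16136967232504 ≈ 6.1970e-14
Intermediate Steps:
1/((4385410 + 3806305)*(3559181 - 1589267) - 6830006) = 1/(8191715*1969914 - 6830006) = 1/(16136974062510 - 6830006) = 1/16136967232504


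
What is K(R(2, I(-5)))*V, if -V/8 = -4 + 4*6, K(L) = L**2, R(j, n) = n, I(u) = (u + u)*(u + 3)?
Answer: -64000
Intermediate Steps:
I(u) = 2*u*(3 + u) (I(u) = (2*u)*(3 + u) = 2*u*(3 + u))
V = -160 (V = -8*(-4 + 4*6) = -8*(-4 + 24) = -8*20 = -160)
K(R(2, I(-5)))*V = (2*(-5)*(3 - 5))**2*(-160) = (2*(-5)*(-2))**2*(-160) = 20**2*(-160) = 400*(-160) = -64000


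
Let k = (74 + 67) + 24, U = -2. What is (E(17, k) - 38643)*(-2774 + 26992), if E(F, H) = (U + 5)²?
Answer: -935638212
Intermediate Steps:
k = 165 (k = 141 + 24 = 165)
E(F, H) = 9 (E(F, H) = (-2 + 5)² = 3² = 9)
(E(17, k) - 38643)*(-2774 + 26992) = (9 - 38643)*(-2774 + 26992) = -38634*24218 = -935638212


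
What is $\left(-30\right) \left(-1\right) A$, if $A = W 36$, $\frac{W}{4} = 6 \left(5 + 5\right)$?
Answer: $259200$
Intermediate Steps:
$W = 240$ ($W = 4 \cdot 6 \left(5 + 5\right) = 4 \cdot 6 \cdot 10 = 4 \cdot 60 = 240$)
$A = 8640$ ($A = 240 \cdot 36 = 8640$)
$\left(-30\right) \left(-1\right) A = \left(-30\right) \left(-1\right) 8640 = 30 \cdot 8640 = 259200$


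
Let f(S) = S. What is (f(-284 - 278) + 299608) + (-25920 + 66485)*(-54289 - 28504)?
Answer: -3358198999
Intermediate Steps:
(f(-284 - 278) + 299608) + (-25920 + 66485)*(-54289 - 28504) = ((-284 - 278) + 299608) + (-25920 + 66485)*(-54289 - 28504) = (-562 + 299608) + 40565*(-82793) = 299046 - 3358498045 = -3358198999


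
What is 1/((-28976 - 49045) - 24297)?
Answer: -1/102318 ≈ -9.7734e-6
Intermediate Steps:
1/((-28976 - 49045) - 24297) = 1/(-78021 - 24297) = 1/(-102318) = -1/102318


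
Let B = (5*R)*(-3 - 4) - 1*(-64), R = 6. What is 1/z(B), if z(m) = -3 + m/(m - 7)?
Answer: -153/313 ≈ -0.48882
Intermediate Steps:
B = -146 (B = (5*6)*(-3 - 4) - 1*(-64) = 30*(-7) + 64 = -210 + 64 = -146)
z(m) = -3 + m/(-7 + m)
1/z(B) = 1/((21 - 2*(-146))/(-7 - 146)) = 1/((21 + 292)/(-153)) = 1/(-1/153*313) = 1/(-313/153) = -153/313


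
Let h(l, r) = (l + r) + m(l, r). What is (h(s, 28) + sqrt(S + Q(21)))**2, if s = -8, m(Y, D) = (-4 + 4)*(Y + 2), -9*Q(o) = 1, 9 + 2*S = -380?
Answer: (120 + I*sqrt(7006))**2/36 ≈ 205.39 + 558.01*I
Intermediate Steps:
S = -389/2 (S = -9/2 + (1/2)*(-380) = -9/2 - 190 = -389/2 ≈ -194.50)
Q(o) = -1/9 (Q(o) = -1/9*1 = -1/9)
m(Y, D) = 0 (m(Y, D) = 0*(2 + Y) = 0)
h(l, r) = l + r (h(l, r) = (l + r) + 0 = l + r)
(h(s, 28) + sqrt(S + Q(21)))**2 = ((-8 + 28) + sqrt(-389/2 - 1/9))**2 = (20 + sqrt(-3503/18))**2 = (20 + I*sqrt(7006)/6)**2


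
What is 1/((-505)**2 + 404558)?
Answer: 1/659583 ≈ 1.5161e-6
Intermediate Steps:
1/((-505)**2 + 404558) = 1/(255025 + 404558) = 1/659583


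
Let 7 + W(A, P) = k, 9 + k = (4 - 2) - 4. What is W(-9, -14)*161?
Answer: -2898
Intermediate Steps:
k = -11 (k = -9 + ((4 - 2) - 4) = -9 + (2 - 4) = -9 - 2 = -11)
W(A, P) = -18 (W(A, P) = -7 - 11 = -18)
W(-9, -14)*161 = -18*161 = -2898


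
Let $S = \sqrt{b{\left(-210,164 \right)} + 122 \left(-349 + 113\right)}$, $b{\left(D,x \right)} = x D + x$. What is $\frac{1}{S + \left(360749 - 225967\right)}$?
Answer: $\frac{67391}{9083125296} - \frac{i \sqrt{15767}}{9083125296} \approx 7.4194 \cdot 10^{-6} - 1.3824 \cdot 10^{-8} i$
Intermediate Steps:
$b{\left(D,x \right)} = x + D x$ ($b{\left(D,x \right)} = D x + x = x + D x$)
$S = 2 i \sqrt{15767}$ ($S = \sqrt{164 \left(1 - 210\right) + 122 \left(-349 + 113\right)} = \sqrt{164 \left(-209\right) + 122 \left(-236\right)} = \sqrt{-34276 - 28792} = \sqrt{-63068} = 2 i \sqrt{15767} \approx 251.13 i$)
$\frac{1}{S + \left(360749 - 225967\right)} = \frac{1}{2 i \sqrt{15767} + \left(360749 - 225967\right)} = \frac{1}{2 i \sqrt{15767} + 134782} = \frac{1}{134782 + 2 i \sqrt{15767}}$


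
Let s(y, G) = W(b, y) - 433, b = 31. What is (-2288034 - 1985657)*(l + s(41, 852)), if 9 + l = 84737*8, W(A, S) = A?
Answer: -2895361547135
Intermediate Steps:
s(y, G) = -402 (s(y, G) = 31 - 433 = -402)
l = 677887 (l = -9 + 84737*8 = -9 + 677896 = 677887)
(-2288034 - 1985657)*(l + s(41, 852)) = (-2288034 - 1985657)*(677887 - 402) = -4273691*677485 = -2895361547135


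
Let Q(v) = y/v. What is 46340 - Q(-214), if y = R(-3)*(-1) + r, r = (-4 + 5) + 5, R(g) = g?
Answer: 9916769/214 ≈ 46340.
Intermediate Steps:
r = 6 (r = 1 + 5 = 6)
y = 9 (y = -3*(-1) + 6 = 3 + 6 = 9)
Q(v) = 9/v
46340 - Q(-214) = 46340 - 9/(-214) = 46340 - 9*(-1)/214 = 46340 - 1*(-9/214) = 46340 + 9/214 = 9916769/214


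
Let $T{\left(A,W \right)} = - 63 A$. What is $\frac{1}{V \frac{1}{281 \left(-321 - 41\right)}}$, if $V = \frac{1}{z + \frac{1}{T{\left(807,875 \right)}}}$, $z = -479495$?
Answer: $\frac{2479779454719712}{50841} \approx 4.8775 \cdot 10^{10}$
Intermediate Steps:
$V = - \frac{50841}{24378005296}$ ($V = \frac{1}{-479495 + \frac{1}{\left(-63\right) 807}} = \frac{1}{-479495 + \frac{1}{-50841}} = \frac{1}{-479495 - \frac{1}{50841}} = \frac{1}{- \frac{24378005296}{50841}} = - \frac{50841}{24378005296} \approx -2.0855 \cdot 10^{-6}$)
$\frac{1}{V \frac{1}{281 \left(-321 - 41\right)}} = \frac{1}{\left(- \frac{50841}{24378005296}\right) \frac{1}{281 \left(-321 - 41\right)}} = \frac{1}{\left(- \frac{50841}{24378005296}\right) \frac{1}{281 \left(-362\right)}} = \frac{1}{\left(- \frac{50841}{24378005296}\right) \frac{1}{-101722}} = \frac{1}{\left(- \frac{50841}{24378005296}\right) \left(- \frac{1}{101722}\right)} = \frac{1}{\frac{50841}{2479779454719712}} = \frac{2479779454719712}{50841}$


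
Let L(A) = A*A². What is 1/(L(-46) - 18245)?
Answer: -1/115581 ≈ -8.6519e-6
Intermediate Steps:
L(A) = A³
1/(L(-46) - 18245) = 1/((-46)³ - 18245) = 1/(-97336 - 18245) = 1/(-115581) = -1/115581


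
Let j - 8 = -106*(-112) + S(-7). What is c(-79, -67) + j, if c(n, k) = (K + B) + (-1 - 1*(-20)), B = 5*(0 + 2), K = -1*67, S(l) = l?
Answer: 11835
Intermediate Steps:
K = -67
B = 10 (B = 5*2 = 10)
c(n, k) = -38 (c(n, k) = (-67 + 10) + (-1 - 1*(-20)) = -57 + (-1 + 20) = -57 + 19 = -38)
j = 11873 (j = 8 + (-106*(-112) - 7) = 8 + (11872 - 7) = 8 + 11865 = 11873)
c(-79, -67) + j = -38 + 11873 = 11835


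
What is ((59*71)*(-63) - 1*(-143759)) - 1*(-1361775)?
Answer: 1241627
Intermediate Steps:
((59*71)*(-63) - 1*(-143759)) - 1*(-1361775) = (4189*(-63) + 143759) + 1361775 = (-263907 + 143759) + 1361775 = -120148 + 1361775 = 1241627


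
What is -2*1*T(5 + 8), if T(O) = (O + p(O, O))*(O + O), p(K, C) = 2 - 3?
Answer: -624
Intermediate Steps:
p(K, C) = -1
T(O) = 2*O*(-1 + O) (T(O) = (O - 1)*(O + O) = (-1 + O)*(2*O) = 2*O*(-1 + O))
-2*1*T(5 + 8) = -2*1*2*(5 + 8)*(-1 + (5 + 8)) = -2*2*13*(-1 + 13) = -2*2*13*12 = -2*312 = -1*624 = -624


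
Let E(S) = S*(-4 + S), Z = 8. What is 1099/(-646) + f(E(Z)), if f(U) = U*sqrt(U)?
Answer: -1099/646 + 128*sqrt(2) ≈ 179.32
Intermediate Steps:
f(U) = U**(3/2)
1099/(-646) + f(E(Z)) = 1099/(-646) + (8*(-4 + 8))**(3/2) = 1099*(-1/646) + (8*4)**(3/2) = -1099/646 + 32**(3/2) = -1099/646 + 128*sqrt(2)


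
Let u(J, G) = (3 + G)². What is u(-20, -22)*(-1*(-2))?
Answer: 722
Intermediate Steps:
u(-20, -22)*(-1*(-2)) = (3 - 22)²*(-1*(-2)) = (-19)²*2 = 361*2 = 722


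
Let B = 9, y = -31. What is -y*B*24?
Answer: 6696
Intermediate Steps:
-y*B*24 = -(-31*9)*24 = -(-279)*24 = -1*(-6696) = 6696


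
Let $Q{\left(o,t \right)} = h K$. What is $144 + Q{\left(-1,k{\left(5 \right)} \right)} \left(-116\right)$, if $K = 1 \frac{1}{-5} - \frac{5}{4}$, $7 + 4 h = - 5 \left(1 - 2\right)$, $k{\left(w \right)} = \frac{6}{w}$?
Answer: $\frac{599}{10} \approx 59.9$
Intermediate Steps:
$h = - \frac{1}{2}$ ($h = - \frac{7}{4} + \frac{\left(-5\right) \left(1 - 2\right)}{4} = - \frac{7}{4} + \frac{\left(-5\right) \left(-1\right)}{4} = - \frac{7}{4} + \frac{1}{4} \cdot 5 = - \frac{7}{4} + \frac{5}{4} = - \frac{1}{2} \approx -0.5$)
$K = - \frac{29}{20}$ ($K = 1 \left(- \frac{1}{5}\right) - \frac{5}{4} = - \frac{1}{5} - \frac{5}{4} = - \frac{29}{20} \approx -1.45$)
$Q{\left(o,t \right)} = \frac{29}{40}$ ($Q{\left(o,t \right)} = \left(- \frac{1}{2}\right) \left(- \frac{29}{20}\right) = \frac{29}{40}$)
$144 + Q{\left(-1,k{\left(5 \right)} \right)} \left(-116\right) = 144 + \frac{29}{40} \left(-116\right) = 144 - \frac{841}{10} = \frac{599}{10}$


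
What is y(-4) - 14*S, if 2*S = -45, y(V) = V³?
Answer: 251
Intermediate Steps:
S = -45/2 (S = (½)*(-45) = -45/2 ≈ -22.500)
y(-4) - 14*S = (-4)³ - 14*(-45/2) = -64 + 315 = 251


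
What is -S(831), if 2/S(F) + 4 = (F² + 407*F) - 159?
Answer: -2/1028615 ≈ -1.9444e-6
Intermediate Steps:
S(F) = 2/(-163 + F² + 407*F) (S(F) = 2/(-4 + ((F² + 407*F) - 159)) = 2/(-4 + (-159 + F² + 407*F)) = 2/(-163 + F² + 407*F))
-S(831) = -2/(-163 + 831² + 407*831) = -2/(-163 + 690561 + 338217) = -2/1028615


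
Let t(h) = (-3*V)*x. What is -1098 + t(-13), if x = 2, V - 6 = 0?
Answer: -1134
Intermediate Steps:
V = 6 (V = 6 + 0 = 6)
t(h) = -36 (t(h) = -3*6*2 = -18*2 = -36)
-1098 + t(-13) = -1098 - 36 = -1134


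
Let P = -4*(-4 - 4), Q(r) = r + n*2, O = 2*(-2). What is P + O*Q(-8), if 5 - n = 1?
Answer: 32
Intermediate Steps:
O = -4
n = 4 (n = 5 - 1*1 = 5 - 1 = 4)
Q(r) = 8 + r (Q(r) = r + 4*2 = r + 8 = 8 + r)
P = 32 (P = -4*(-8) = 32)
P + O*Q(-8) = 32 - 4*(8 - 8) = 32 - 4*0 = 32 + 0 = 32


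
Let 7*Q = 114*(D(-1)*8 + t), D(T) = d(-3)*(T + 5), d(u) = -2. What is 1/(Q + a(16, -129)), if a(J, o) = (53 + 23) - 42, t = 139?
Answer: 7/8788 ≈ 0.00079654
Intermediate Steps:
a(J, o) = 34 (a(J, o) = 76 - 42 = 34)
D(T) = -10 - 2*T (D(T) = -2*(T + 5) = -2*(5 + T) = -10 - 2*T)
Q = 8550/7 (Q = (114*((-10 - 2*(-1))*8 + 139))/7 = (114*((-10 + 2)*8 + 139))/7 = (114*(-8*8 + 139))/7 = (114*(-64 + 139))/7 = (114*75)/7 = (1/7)*8550 = 8550/7 ≈ 1221.4)
1/(Q + a(16, -129)) = 1/(8550/7 + 34) = 1/(8788/7) = 7/8788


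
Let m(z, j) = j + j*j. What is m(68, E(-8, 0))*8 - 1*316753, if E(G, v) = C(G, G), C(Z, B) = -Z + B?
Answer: -316753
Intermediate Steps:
C(Z, B) = B - Z
E(G, v) = 0 (E(G, v) = G - G = 0)
m(z, j) = j + j²
m(68, E(-8, 0))*8 - 1*316753 = (0*(1 + 0))*8 - 1*316753 = (0*1)*8 - 316753 = 0*8 - 316753 = 0 - 316753 = -316753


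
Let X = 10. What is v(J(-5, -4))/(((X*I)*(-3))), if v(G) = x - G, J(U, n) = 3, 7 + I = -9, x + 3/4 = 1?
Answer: -11/1920 ≈ -0.0057292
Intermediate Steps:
x = ¼ (x = -¾ + 1 = ¼ ≈ 0.25000)
I = -16 (I = -7 - 9 = -16)
v(G) = ¼ - G
v(J(-5, -4))/(((X*I)*(-3))) = (¼ - 1*3)/(((10*(-16))*(-3))) = (¼ - 3)/((-160*(-3))) = -11/4/480 = -11/4*1/480 = -11/1920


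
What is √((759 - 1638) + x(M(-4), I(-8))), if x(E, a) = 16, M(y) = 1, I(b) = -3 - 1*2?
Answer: I*√863 ≈ 29.377*I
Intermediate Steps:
I(b) = -5 (I(b) = -3 - 2 = -5)
√((759 - 1638) + x(M(-4), I(-8))) = √((759 - 1638) + 16) = √(-879 + 16) = √(-863) = I*√863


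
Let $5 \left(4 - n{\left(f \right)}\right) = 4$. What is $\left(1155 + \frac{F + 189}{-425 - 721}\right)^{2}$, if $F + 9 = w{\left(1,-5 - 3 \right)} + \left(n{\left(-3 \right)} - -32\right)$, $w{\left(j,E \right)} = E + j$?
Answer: $\frac{4865125724209}{3648100} \approx 1.3336 \cdot 10^{6}$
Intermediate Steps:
$n{\left(f \right)} = \frac{16}{5}$ ($n{\left(f \right)} = 4 - \frac{4}{5} = \frac{16}{5}$)
$F = \frac{96}{5}$ ($F = -9 + \left(\left(\left(-5 - 3\right) + 1\right) + \left(\frac{16}{5} - -32\right)\right) = -9 + \left(\left(\left(-5 - 3\right) + 1\right) + \left(\frac{16}{5} + 32\right)\right) = -9 + \left(\left(-8 + 1\right) + \frac{176}{5}\right) = -9 + \left(-7 + \frac{176}{5}\right) = -9 + \frac{141}{5} = \frac{96}{5} \approx 19.2$)
$\left(1155 + \frac{F + 189}{-425 - 721}\right)^{2} = \left(1155 + \frac{\frac{96}{5} + 189}{-425 - 721}\right)^{2} = \left(1155 + \frac{1041}{5 \left(-1146\right)}\right)^{2} = \left(1155 + \frac{1041}{5} \left(- \frac{1}{1146}\right)\right)^{2} = \left(1155 - \frac{347}{1910}\right)^{2} = \left(\frac{2205703}{1910}\right)^{2} = \frac{4865125724209}{3648100}$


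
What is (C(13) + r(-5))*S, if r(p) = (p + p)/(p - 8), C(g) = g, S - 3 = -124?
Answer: -21659/13 ≈ -1666.1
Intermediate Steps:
S = -121 (S = 3 - 124 = -121)
r(p) = 2*p/(-8 + p) (r(p) = (2*p)/(-8 + p) = 2*p/(-8 + p))
(C(13) + r(-5))*S = (13 + 2*(-5)/(-8 - 5))*(-121) = (13 + 2*(-5)/(-13))*(-121) = (13 + 2*(-5)*(-1/13))*(-121) = (13 + 10/13)*(-121) = (179/13)*(-121) = -21659/13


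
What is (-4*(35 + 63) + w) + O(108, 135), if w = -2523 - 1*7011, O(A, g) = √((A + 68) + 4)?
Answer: -9926 + 6*√5 ≈ -9912.6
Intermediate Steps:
O(A, g) = √(72 + A) (O(A, g) = √((68 + A) + 4) = √(72 + A))
w = -9534 (w = -2523 - 7011 = -9534)
(-4*(35 + 63) + w) + O(108, 135) = (-4*(35 + 63) - 9534) + √(72 + 108) = (-4*98 - 9534) + √180 = (-392 - 9534) + 6*√5 = -9926 + 6*√5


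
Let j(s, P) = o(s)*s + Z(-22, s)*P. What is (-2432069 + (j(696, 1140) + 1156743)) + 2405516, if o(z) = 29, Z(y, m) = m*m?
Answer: 553384614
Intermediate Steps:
Z(y, m) = m**2
j(s, P) = 29*s + P*s**2 (j(s, P) = 29*s + s**2*P = 29*s + P*s**2)
(-2432069 + (j(696, 1140) + 1156743)) + 2405516 = (-2432069 + (696*(29 + 1140*696) + 1156743)) + 2405516 = (-2432069 + (696*(29 + 793440) + 1156743)) + 2405516 = (-2432069 + (696*793469 + 1156743)) + 2405516 = (-2432069 + (552254424 + 1156743)) + 2405516 = (-2432069 + 553411167) + 2405516 = 550979098 + 2405516 = 553384614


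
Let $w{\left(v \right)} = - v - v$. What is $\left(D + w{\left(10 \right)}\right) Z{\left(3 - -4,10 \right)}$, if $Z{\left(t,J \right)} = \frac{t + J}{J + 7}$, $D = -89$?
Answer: $-109$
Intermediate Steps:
$w{\left(v \right)} = - 2 v$
$Z{\left(t,J \right)} = \frac{J + t}{7 + J}$
$\left(D + w{\left(10 \right)}\right) Z{\left(3 - -4,10 \right)} = \left(-89 - 20\right) \frac{10 + \left(3 - -4\right)}{7 + 10} = \left(-89 - 20\right) \frac{10 + \left(3 + 4\right)}{17} = - 109 \frac{10 + 7}{17} = - 109 \cdot \frac{1}{17} \cdot 17 = \left(-109\right) 1 = -109$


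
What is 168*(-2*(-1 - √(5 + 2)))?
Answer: 336 + 336*√7 ≈ 1225.0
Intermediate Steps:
168*(-2*(-1 - √(5 + 2))) = 168*(-2*(-1 - √7)) = 168*(2 + 2*√7) = 336 + 336*√7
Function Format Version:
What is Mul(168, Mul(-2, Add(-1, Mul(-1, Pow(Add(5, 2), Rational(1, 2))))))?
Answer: Add(336, Mul(336, Pow(7, Rational(1, 2)))) ≈ 1225.0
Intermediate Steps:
Mul(168, Mul(-2, Add(-1, Mul(-1, Pow(Add(5, 2), Rational(1, 2)))))) = Mul(168, Mul(-2, Add(-1, Mul(-1, Pow(7, Rational(1, 2)))))) = Mul(168, Add(2, Mul(2, Pow(7, Rational(1, 2))))) = Add(336, Mul(336, Pow(7, Rational(1, 2))))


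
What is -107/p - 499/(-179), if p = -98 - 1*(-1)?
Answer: 67556/17363 ≈ 3.8908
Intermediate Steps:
p = -97 (p = -98 + 1 = -97)
-107/p - 499/(-179) = -107/(-97) - 499/(-179) = -107*(-1/97) - 499*(-1/179) = 107/97 + 499/179 = 67556/17363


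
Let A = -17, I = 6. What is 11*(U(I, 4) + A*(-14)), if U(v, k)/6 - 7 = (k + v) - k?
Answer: 3476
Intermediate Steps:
U(v, k) = 42 + 6*v (U(v, k) = 42 + 6*((k + v) - k) = 42 + 6*v)
11*(U(I, 4) + A*(-14)) = 11*((42 + 6*6) - 17*(-14)) = 11*((42 + 36) + 238) = 11*(78 + 238) = 11*316 = 3476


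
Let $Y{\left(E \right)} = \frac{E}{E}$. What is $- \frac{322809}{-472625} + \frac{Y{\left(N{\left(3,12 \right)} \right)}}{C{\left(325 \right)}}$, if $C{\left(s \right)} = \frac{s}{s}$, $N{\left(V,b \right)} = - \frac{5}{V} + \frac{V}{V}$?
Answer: $\frac{795434}{472625} \approx 1.683$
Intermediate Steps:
$N{\left(V,b \right)} = 1 - \frac{5}{V}$ ($N{\left(V,b \right)} = - \frac{5}{V} + 1 = 1 - \frac{5}{V}$)
$C{\left(s \right)} = 1$
$Y{\left(E \right)} = 1$
$- \frac{322809}{-472625} + \frac{Y{\left(N{\left(3,12 \right)} \right)}}{C{\left(325 \right)}} = - \frac{322809}{-472625} + 1 \cdot 1^{-1} = \left(-322809\right) \left(- \frac{1}{472625}\right) + 1 \cdot 1 = \frac{322809}{472625} + 1 = \frac{795434}{472625}$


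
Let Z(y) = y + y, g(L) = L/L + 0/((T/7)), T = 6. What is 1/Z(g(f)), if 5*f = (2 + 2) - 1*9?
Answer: 1/2 ≈ 0.50000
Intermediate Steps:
f = -1 (f = ((2 + 2) - 1*9)/5 = (4 - 9)/5 = (1/5)*(-5) = -1)
g(L) = 1 (g(L) = L/L + 0/((6/7)) = 1 + 0/((6*(1/7))) = 1 + 0/(6/7) = 1 + 0*(7/6) = 1 + 0 = 1)
Z(y) = 2*y
1/Z(g(f)) = 1/(2*1) = 1/2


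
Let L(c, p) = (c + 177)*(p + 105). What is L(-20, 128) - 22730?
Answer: 13851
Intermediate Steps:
L(c, p) = (105 + p)*(177 + c) (L(c, p) = (177 + c)*(105 + p) = (105 + p)*(177 + c))
L(-20, 128) - 22730 = (18585 + 105*(-20) + 177*128 - 20*128) - 22730 = (18585 - 2100 + 22656 - 2560) - 22730 = 36581 - 22730 = 13851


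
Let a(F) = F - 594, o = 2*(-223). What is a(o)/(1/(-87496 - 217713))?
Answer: 317417360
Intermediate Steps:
o = -446
a(F) = -594 + F
a(o)/(1/(-87496 - 217713)) = (-594 - 446)/(1/(-87496 - 217713)) = -1040/(1/(-305209)) = -1040/(-1/305209) = -1040*(-305209) = 317417360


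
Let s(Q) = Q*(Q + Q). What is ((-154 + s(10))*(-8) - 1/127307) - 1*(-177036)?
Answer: 22491073075/127307 ≈ 1.7667e+5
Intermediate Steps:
s(Q) = 2*Q² (s(Q) = Q*(2*Q) = 2*Q²)
((-154 + s(10))*(-8) - 1/127307) - 1*(-177036) = ((-154 + 2*10²)*(-8) - 1/127307) - 1*(-177036) = ((-154 + 2*100)*(-8) - 1*1/127307) + 177036 = ((-154 + 200)*(-8) - 1/127307) + 177036 = (46*(-8) - 1/127307) + 177036 = (-368 - 1/127307) + 177036 = -46848977/127307 + 177036 = 22491073075/127307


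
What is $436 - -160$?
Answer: $596$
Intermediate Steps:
$436 - -160 = 436 + 160 = 596$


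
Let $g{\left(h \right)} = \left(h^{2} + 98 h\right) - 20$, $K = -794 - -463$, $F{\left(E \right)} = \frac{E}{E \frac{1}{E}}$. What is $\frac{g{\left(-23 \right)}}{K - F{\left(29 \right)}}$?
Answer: $\frac{349}{72} \approx 4.8472$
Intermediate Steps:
$F{\left(E \right)} = E$ ($F{\left(E \right)} = \frac{E}{1} = E 1 = E$)
$K = -331$ ($K = -794 + 463 = -331$)
$g{\left(h \right)} = -20 + h^{2} + 98 h$
$\frac{g{\left(-23 \right)}}{K - F{\left(29 \right)}} = \frac{-20 + \left(-23\right)^{2} + 98 \left(-23\right)}{-331 - 29} = \frac{-20 + 529 - 2254}{-331 - 29} = - \frac{1745}{-360} = \left(-1745\right) \left(- \frac{1}{360}\right) = \frac{349}{72}$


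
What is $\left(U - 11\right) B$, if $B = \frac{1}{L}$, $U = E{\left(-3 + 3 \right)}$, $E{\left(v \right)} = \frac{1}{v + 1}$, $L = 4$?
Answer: $- \frac{5}{2} \approx -2.5$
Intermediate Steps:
$E{\left(v \right)} = \frac{1}{1 + v}$
$U = 1$ ($U = \frac{1}{1 + \left(-3 + 3\right)} = \frac{1}{1 + 0} = 1^{-1} = 1$)
$B = \frac{1}{4} \approx 0.25$
$\left(U - 11\right) B = \left(1 - 11\right) \frac{1}{4} = \left(-10\right) \frac{1}{4} = - \frac{5}{2}$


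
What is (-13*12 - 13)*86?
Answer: -14534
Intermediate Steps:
(-13*12 - 13)*86 = (-156 - 13)*86 = -169*86 = -14534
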